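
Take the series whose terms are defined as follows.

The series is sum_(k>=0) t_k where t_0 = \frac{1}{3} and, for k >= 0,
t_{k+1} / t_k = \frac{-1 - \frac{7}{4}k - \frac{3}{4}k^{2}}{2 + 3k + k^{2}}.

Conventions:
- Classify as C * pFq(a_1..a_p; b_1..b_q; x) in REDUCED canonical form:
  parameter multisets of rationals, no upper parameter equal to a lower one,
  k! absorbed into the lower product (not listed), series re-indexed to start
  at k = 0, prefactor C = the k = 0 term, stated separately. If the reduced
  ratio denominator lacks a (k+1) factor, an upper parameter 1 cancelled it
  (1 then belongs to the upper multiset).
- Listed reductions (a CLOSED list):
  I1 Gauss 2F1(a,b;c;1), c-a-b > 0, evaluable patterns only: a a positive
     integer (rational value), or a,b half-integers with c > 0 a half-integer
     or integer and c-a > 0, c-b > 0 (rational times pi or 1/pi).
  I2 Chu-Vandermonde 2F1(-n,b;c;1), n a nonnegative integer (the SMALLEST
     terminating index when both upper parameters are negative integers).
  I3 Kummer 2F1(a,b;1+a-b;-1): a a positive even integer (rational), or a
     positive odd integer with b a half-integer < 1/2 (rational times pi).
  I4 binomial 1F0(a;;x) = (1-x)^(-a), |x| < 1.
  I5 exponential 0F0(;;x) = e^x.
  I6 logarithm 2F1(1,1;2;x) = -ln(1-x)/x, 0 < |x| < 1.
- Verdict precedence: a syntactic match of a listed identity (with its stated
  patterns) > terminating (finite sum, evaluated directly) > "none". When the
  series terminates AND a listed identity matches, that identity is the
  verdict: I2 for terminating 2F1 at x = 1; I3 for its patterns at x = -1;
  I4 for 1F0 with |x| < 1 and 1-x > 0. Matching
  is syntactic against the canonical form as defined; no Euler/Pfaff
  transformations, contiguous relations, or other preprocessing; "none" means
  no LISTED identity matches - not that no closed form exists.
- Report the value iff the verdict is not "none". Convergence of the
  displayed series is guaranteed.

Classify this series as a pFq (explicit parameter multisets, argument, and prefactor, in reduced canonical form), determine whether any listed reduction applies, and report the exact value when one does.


x = -\frac{3}{4} here; the reduced form reads 2F1, upper {1, \frac{4}{3}}, lower {2}, C = \frac{1}{3}. Verdict: no listed reduction: x = -\frac{3}{4} and upper {1, \frac{4}{3}} fail every I1-I6 pattern.

First insight: with t_0 = \frac{1}{3}, roots of the ratio polynomials (C = 1/3, x = -3/4) are the negated parameters.
Step ratio: r(k) = -\frac{3}{4} * (k+1) (k+\frac{4}{3}) / [(k+2) (k+1)] - rational in k, leading ratio -\frac{3}{4}; with t_0 = \frac{1}{3}, classification follows.


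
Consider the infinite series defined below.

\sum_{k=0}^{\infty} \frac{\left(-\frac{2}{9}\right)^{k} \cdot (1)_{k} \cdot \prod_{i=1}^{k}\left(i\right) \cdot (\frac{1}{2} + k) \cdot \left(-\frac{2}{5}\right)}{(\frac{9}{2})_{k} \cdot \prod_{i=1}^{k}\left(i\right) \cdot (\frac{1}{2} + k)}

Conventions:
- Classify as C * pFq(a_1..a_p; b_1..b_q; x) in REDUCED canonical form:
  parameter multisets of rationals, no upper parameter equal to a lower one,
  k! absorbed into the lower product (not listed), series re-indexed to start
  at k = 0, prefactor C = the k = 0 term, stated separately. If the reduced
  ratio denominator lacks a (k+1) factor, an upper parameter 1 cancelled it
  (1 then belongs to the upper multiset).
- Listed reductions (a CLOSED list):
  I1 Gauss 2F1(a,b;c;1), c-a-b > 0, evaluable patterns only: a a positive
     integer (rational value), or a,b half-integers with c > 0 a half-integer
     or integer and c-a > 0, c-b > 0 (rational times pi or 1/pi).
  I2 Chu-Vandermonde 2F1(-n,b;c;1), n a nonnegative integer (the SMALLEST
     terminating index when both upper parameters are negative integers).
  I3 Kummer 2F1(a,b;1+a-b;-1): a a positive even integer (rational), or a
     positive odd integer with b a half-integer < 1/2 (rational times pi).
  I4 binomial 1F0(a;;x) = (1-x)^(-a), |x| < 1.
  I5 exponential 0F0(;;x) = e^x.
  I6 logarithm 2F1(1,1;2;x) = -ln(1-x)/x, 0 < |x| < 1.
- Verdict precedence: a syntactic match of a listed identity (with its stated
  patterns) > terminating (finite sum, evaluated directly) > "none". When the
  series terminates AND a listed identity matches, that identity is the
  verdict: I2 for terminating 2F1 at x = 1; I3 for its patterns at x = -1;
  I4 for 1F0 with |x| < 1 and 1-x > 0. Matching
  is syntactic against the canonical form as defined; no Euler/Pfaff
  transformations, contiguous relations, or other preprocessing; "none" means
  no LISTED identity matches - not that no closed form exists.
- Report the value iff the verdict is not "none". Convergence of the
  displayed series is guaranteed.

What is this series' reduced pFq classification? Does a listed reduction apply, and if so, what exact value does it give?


With C = -\frac{2}{5}: the canonical form is 2F1(1, 1; \frac{9}{2}; -\frac{2}{9}). Verdict: no listed reduction: x = -\frac{2}{9} and upper {1, 1} fail every I1-I6 pattern.

Structural cue: t_0 being -\frac{2}{5}, the running product (C = -2/5, x = -2/9) telescopes to a rising factorial.
Ratio: r(k) = -\frac{2}{9} * (k+1) (k+1) / [(k+\frac{9}{2}) (k+1)] - rational in k, leading ratio -\frac{2}{9}; with t_0 = -\frac{2}{5}, classification follows.


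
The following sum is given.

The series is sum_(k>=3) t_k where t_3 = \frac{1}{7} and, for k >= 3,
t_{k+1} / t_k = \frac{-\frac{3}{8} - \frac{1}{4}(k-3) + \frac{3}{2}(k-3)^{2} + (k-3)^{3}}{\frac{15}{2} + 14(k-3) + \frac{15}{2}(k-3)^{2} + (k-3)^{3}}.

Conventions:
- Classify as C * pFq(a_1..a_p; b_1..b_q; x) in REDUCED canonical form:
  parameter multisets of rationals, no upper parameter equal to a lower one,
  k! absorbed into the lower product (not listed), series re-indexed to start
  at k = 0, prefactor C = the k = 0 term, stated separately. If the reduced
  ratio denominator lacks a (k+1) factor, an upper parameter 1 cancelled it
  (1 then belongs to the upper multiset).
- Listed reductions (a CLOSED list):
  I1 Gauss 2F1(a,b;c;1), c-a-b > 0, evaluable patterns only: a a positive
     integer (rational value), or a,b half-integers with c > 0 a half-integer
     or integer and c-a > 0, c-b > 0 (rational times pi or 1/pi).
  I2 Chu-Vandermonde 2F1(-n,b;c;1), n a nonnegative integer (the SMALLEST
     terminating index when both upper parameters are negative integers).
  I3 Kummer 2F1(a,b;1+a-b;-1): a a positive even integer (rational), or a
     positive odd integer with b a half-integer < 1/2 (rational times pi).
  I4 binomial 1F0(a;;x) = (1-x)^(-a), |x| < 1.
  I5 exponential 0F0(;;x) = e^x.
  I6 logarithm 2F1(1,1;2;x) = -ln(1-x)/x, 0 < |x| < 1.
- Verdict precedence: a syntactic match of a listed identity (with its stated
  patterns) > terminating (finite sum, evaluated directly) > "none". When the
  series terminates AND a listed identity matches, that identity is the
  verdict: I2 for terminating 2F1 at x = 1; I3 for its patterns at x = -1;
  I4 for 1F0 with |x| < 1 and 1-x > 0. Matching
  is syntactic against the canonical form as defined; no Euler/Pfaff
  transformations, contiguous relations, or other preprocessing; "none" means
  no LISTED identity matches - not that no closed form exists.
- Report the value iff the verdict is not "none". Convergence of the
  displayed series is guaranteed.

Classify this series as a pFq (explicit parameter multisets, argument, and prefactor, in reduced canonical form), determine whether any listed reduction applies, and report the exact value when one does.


At argument 1: a 2F1 with upper {-\frac{1}{2}, \frac{1}{2}}, lower {5}, scaled by C = \frac{1}{7}. Verdict: Gauss (I1, half-integer pattern) fires (x = 1; upper {-\frac{1}{2}, \frac{1}{2}} half-integers, c = 5 in the evaluable pattern). Sum: \frac{32768}{77175} / \pi.

First insight: x = 1 and the parameter 3/2 appears in both the upper and lower lists and cancels.
Consecutive-term ratio: r(k) = 1 * (k-\frac{1}{2}) (k+\frac{1}{2}) / [(k+5) (k+1)] - rational; roots negated = parameters, x = 1, C = \frac{1}{7}.


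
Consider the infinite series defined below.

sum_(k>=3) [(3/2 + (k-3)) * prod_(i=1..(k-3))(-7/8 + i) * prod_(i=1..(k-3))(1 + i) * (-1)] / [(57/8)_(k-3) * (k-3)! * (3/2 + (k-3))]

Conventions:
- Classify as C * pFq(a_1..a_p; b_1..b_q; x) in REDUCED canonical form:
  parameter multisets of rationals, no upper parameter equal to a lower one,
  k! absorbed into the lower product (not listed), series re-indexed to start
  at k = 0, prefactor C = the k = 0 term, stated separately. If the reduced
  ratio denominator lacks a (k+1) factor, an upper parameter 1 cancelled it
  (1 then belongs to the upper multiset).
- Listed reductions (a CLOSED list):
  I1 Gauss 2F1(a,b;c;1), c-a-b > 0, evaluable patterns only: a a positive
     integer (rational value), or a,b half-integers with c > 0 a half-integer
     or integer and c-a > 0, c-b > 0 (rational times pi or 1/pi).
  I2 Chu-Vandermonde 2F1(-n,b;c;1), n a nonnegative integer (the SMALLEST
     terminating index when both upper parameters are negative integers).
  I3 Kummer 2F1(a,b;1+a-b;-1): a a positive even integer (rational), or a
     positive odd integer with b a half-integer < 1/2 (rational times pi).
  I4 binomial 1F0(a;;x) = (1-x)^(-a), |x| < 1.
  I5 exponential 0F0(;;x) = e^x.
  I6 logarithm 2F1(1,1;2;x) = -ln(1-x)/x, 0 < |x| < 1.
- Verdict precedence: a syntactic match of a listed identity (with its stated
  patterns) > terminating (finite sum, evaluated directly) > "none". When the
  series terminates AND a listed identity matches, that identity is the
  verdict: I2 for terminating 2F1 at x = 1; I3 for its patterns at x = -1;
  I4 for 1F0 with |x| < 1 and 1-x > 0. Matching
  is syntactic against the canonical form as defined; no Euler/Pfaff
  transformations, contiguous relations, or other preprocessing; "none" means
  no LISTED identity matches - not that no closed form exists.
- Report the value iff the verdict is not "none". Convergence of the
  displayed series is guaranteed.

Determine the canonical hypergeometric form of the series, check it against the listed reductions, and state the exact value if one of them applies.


The series (x = 1) is 2F1: upper {1/8, 2}, lower {57/8}, prefactor -1. Verdict: this is the Gauss summation I1 (x = 1: the Gamma ratio telescopes since c-a-b = 5 > 0 and a = 2 in Z>0). Sum: -2009/1920.

Structural cue: with t_0 = -1, the running product (C = -1) telescopes to a rising factorial.
Ratio: r(k) = 1 * (k+1/8) (k+2) / [(k+57/8) (k+1)] - rational; roots negated = parameters, x = 1, C = -1.


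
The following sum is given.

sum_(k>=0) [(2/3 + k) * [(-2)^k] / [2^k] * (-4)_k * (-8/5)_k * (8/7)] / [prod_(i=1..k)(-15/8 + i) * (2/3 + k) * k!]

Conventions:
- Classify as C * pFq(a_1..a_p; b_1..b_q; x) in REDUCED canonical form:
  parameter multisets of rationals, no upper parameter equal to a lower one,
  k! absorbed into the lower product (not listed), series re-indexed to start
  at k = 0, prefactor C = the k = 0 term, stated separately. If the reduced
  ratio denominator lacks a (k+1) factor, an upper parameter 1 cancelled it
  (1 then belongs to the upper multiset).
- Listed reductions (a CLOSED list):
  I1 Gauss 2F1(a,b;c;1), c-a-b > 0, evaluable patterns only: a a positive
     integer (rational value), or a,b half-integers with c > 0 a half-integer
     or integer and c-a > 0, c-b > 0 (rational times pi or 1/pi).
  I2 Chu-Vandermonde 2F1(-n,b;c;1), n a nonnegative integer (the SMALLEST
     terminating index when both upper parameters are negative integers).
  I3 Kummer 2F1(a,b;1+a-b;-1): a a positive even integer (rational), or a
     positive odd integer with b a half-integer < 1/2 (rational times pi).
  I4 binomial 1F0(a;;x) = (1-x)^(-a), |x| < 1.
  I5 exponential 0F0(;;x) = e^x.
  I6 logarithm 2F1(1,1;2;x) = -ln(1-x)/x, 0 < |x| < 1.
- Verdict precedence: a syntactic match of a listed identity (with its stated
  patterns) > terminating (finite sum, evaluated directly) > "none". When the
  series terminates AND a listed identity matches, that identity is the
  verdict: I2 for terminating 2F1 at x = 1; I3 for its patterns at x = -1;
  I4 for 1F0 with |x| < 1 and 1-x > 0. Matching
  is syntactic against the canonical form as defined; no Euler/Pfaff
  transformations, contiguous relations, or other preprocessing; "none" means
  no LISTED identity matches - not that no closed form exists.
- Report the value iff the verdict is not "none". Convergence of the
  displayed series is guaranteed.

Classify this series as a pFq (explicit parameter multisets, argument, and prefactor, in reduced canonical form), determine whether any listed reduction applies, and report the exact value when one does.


Structural cue: from the first term 8/7: the two k-th powers (C = 8/7) combine into one argument.
Step ratio: r(k) = (-1) * (k-4) (k-8/5) / [(k-7/8) (k+1)] - rational; roots negated = parameters, x = (-1), C = 8/7.

Prefactor 8/7, argument -1: 2F1 with upper {-4, -8/5} over lower {-7/8}. Verdict: terminating - the sum ends at index 4 because -4 is a negative integer; exact evaluation follows. Sum: -35038152/520625.


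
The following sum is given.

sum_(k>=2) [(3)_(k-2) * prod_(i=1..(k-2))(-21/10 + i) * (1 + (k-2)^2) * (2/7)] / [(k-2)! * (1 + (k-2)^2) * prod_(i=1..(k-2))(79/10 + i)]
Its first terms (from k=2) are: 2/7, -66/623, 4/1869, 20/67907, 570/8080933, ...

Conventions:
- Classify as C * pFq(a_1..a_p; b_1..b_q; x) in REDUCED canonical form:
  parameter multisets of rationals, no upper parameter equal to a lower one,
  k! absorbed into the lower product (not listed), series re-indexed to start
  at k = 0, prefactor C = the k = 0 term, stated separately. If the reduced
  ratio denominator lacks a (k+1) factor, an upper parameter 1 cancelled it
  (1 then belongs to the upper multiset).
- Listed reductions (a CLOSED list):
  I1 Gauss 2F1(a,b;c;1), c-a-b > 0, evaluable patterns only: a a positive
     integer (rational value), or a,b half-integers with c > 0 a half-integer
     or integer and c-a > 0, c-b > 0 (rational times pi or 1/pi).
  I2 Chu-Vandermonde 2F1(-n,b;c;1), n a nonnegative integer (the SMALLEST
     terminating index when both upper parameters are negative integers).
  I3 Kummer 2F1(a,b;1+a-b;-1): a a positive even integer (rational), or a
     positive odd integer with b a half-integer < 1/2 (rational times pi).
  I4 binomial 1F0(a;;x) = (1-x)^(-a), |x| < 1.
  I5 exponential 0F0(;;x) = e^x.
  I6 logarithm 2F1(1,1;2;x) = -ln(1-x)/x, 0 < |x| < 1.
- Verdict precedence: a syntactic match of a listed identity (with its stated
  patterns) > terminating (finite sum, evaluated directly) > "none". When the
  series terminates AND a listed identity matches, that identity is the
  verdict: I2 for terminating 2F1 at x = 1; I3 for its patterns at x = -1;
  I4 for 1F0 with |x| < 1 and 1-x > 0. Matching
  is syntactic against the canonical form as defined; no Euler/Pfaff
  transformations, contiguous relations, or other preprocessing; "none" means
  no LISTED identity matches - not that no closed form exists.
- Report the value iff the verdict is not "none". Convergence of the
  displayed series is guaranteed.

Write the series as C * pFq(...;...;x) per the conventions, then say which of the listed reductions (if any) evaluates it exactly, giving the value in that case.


Reduced: x = 1, 2F1, upper = {-11/10, 3}, lower = {89/10}, C = 2/7. Verdict: Gauss (I1, integer-parameter pattern) applies (x = 1: the Gamma ratio telescopes since c-a-b = 7 > 0 and a = 3 in Z>0). Sum: 107203/588000.

First insight: from the first term 2/7: the lower running product (C = 2/7, x = 1) is a rising factorial.
Consecutive-term ratio: r(k) = 1 * (k-11/10) (k+3) / [(k+89/10) (k+1)] ; factor over Q: parameters, x = 1, and C = 2/7.


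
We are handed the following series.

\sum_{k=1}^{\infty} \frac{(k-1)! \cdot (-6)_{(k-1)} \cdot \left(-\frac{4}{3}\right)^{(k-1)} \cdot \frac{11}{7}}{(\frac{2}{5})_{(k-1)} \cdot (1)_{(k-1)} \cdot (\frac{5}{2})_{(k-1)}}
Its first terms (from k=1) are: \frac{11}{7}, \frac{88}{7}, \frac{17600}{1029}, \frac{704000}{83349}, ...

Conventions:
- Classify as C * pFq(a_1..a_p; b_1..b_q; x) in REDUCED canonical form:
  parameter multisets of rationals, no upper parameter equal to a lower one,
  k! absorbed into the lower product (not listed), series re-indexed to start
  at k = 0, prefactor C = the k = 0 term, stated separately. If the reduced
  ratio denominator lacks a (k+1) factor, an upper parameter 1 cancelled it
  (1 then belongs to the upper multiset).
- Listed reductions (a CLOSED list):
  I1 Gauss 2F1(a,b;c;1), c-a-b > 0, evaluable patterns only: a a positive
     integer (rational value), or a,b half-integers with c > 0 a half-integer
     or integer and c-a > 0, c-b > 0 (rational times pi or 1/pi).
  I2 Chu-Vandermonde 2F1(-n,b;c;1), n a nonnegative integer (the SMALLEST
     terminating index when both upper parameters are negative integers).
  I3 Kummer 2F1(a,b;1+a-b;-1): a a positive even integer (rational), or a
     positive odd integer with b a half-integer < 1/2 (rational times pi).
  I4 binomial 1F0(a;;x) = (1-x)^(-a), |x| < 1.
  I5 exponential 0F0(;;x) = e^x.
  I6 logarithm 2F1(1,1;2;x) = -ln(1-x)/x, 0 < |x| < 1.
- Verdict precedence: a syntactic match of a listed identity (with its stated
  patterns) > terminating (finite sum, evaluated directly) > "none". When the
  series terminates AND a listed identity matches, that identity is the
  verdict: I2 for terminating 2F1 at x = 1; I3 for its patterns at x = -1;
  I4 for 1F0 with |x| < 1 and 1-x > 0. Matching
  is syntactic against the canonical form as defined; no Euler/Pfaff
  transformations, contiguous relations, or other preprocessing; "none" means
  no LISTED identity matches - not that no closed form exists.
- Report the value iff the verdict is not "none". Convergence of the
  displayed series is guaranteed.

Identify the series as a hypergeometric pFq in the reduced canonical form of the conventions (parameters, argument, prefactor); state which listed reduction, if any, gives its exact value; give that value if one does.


Prefactor \frac{11}{7}, argument -\frac{4}{3}: 2F2 with upper {-6, 1} over lower {\frac{2}{5}, \frac{5}{2}}. Verdict: terminating - no listed pattern fits, but -6 in the upper list cuts the series at k = 6; direct evaluation. Sum: \frac{6155705486207}{147711014451}.

Key step: t_0 = \frac{11}{7} here, and (1)_k (C = 11/7, x = -4/3) is k! itself.
Term ratio: r(k) = -\frac{4}{3} * (k-6) (k+1) / [(k+\frac{2}{5}) (k+\frac{5}{2}) (k+1)] ; factor over Q: parameters, x = -\frac{4}{3}, and C = \frac{11}{7}.


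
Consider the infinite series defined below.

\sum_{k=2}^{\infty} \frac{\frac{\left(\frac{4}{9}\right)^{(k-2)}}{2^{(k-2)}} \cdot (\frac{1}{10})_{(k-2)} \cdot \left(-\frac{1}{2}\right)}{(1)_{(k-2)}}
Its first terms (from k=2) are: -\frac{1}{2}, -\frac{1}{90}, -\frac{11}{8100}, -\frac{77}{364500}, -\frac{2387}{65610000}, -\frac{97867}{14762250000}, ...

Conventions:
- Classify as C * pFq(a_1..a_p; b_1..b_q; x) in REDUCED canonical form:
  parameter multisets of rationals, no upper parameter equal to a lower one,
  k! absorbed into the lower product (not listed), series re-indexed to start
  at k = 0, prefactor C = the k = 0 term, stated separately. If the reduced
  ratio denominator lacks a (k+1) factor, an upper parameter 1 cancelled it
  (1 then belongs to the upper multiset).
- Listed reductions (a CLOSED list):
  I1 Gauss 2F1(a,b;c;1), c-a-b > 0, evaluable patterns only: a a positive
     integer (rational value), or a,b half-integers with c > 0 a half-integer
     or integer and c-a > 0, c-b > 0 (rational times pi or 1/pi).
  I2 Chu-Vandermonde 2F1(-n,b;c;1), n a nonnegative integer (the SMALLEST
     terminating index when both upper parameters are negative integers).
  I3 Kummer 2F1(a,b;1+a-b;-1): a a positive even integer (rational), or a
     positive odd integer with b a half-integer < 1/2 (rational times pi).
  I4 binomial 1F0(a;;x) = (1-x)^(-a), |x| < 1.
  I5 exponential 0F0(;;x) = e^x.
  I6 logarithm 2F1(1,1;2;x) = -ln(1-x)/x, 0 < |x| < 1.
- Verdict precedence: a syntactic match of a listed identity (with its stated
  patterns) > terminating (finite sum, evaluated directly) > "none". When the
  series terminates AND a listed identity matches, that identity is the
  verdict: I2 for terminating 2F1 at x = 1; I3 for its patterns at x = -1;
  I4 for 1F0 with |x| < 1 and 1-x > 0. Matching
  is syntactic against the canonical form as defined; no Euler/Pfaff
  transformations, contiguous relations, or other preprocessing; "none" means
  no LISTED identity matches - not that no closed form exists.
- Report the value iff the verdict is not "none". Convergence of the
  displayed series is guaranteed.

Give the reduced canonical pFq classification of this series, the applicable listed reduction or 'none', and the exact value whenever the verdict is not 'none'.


This is -\frac{1}{2} * 1F0(\frac{1}{10}; -; \frac{2}{9}) in reduced canonical form. Verdict: this is the binomial series (I4) (the 1F0 binomial series: exponent -1/10, x = \frac{2}{9}). Exact value: \left(-\frac{1}{2}\right) \cdot \left(\frac{7}{9}\right)^{-\frac{1}{10}}.

Structural cue: from the first term -\frac{1}{2}: (1)_k (C = -1/2, x = 2/9) is k! itself.
Term ratio: r(k) = \frac{2}{9} * (k+\frac{1}{10}) / [(k+1)] - poly over poly, x = \frac{2}{9} from leading terms; C = -\frac{1}{2} at k = 0.


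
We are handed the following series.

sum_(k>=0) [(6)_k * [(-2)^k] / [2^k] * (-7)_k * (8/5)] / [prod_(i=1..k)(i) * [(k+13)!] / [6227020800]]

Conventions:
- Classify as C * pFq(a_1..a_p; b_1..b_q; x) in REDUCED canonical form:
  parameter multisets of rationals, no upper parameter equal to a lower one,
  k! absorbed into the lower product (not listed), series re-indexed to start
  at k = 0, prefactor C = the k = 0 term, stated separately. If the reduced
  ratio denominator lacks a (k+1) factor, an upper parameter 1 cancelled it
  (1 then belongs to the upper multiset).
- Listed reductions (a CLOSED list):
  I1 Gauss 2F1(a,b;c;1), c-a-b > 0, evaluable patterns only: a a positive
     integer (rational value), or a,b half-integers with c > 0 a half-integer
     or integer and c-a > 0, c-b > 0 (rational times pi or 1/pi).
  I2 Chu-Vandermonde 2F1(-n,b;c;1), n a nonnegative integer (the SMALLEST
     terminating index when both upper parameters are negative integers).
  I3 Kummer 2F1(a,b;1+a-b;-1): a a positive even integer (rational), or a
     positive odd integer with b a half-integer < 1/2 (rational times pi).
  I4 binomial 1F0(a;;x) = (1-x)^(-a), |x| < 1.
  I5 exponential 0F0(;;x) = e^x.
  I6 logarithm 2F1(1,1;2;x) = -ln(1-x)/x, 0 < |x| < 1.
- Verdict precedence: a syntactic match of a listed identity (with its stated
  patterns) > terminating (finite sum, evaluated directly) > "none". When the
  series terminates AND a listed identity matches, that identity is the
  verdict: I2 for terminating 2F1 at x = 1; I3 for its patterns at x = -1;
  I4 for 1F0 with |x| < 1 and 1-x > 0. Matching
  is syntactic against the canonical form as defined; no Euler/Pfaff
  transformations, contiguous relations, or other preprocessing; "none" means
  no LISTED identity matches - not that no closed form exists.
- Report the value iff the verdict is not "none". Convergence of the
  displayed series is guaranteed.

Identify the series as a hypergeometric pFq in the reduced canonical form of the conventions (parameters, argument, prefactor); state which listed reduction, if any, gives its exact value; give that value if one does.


Reduced: x = -1, 2F1, upper = {-7, 6}, lower = {14}, C = 8/5. Verdict at x = -1: Kummer (I3) matches (x = -1; c = 14 equals 1+a-b for upper {-7, 6}: listed pattern). Its exact value is 572/25.

First insight: x = (-1) and the denominator's factorial ratio (C = 8/5, x = -1) is a lower Pochhammer.
Ratio: r(k) = (-1) * (k-7) (k+6) / [(k+14) (k+1)] - rational in k. x = (-1); t_0 = 8/5; negate the roots.


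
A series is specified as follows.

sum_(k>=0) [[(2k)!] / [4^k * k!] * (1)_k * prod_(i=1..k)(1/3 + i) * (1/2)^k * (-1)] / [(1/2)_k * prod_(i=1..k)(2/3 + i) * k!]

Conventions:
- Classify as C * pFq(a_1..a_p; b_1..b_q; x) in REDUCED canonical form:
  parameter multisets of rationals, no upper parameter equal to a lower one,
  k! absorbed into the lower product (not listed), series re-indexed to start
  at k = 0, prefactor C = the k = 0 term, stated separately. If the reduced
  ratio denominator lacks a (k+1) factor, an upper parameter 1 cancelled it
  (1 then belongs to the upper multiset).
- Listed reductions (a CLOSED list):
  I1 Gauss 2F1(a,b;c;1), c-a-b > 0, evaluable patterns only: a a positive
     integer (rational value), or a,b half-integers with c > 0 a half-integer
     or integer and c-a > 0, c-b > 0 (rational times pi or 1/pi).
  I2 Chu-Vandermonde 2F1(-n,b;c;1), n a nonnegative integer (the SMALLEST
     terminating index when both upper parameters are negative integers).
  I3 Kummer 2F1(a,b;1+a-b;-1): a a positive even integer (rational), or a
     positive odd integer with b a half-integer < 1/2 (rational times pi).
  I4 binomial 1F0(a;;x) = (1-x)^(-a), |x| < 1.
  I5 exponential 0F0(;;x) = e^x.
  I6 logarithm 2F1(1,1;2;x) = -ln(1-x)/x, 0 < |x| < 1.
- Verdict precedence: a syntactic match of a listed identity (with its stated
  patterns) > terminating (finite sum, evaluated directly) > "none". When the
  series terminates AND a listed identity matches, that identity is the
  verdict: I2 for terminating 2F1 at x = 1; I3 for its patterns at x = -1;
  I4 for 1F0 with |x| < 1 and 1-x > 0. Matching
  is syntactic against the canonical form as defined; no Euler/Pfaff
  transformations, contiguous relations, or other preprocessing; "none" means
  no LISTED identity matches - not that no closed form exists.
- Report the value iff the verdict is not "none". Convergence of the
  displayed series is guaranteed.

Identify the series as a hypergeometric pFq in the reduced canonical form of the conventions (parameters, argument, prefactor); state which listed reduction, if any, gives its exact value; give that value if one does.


Reduced: x = 1/2, 2F1, upper = {1, 4/3}, lower = {5/3}, C = -1. Verdict: none. No listed pattern accepts 2F1(1, 4/3; 5/3; 1/2).

First insight: t_0 being -1, the lower running product (C = -1) is a rising factorial.
Step ratio: r(k) = (1/2) * (k+1) (k+4/3) / [(k+5/3) (k+1)] - rational in k, leading ratio (1/2); with t_0 = -1, classification follows.


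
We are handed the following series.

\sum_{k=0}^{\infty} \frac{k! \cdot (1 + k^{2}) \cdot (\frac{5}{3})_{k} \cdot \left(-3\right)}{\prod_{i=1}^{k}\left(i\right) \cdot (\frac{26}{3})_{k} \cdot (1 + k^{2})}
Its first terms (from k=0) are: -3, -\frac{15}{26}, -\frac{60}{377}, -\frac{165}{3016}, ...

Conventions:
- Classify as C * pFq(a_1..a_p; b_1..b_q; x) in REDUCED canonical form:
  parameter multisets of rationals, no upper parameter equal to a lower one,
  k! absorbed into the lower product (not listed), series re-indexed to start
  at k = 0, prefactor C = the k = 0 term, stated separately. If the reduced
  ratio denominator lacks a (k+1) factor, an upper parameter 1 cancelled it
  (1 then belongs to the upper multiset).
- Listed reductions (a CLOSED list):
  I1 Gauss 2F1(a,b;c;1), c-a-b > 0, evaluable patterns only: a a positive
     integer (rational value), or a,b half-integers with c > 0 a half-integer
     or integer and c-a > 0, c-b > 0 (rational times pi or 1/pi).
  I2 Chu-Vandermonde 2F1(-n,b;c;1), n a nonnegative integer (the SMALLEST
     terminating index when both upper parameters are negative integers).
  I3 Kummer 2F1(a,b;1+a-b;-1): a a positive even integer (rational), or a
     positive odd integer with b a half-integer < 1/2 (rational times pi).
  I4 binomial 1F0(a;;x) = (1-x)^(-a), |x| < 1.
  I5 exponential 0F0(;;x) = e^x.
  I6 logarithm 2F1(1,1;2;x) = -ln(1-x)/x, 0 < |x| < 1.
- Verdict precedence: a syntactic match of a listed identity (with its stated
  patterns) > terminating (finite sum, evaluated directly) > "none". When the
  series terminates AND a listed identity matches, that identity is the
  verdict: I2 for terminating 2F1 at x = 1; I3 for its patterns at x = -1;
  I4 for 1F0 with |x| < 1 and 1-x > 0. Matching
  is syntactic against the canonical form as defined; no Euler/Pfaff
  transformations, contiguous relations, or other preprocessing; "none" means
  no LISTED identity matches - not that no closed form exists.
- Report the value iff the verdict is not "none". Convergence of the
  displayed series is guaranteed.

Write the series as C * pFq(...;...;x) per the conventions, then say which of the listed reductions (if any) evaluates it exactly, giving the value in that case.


Classification (C = -3): 2F1 with upper {1, \frac{5}{3}}, lower {\frac{26}{3}}, argument x = 1. Verdict: Gauss (I1, integer-parameter pattern) matches (x = 1: the Gamma ratio telescopes since c-a-b = 6 > 0 and a = 1 in Z>0). Exact value: -\frac{23}{6}.

The tell: t_0 being -3, the factorial ratio (prefactor -3) (k+a-1)!/(a-1)! is a rising factorial (a)_k.
Adjacent-term ratio: r(k) = 1 * (k+1) (k+\frac{5}{3}) / [(k+\frac{26}{3}) (k+1)] - rational in k. x = 1; t_0 = -3; negate the roots.


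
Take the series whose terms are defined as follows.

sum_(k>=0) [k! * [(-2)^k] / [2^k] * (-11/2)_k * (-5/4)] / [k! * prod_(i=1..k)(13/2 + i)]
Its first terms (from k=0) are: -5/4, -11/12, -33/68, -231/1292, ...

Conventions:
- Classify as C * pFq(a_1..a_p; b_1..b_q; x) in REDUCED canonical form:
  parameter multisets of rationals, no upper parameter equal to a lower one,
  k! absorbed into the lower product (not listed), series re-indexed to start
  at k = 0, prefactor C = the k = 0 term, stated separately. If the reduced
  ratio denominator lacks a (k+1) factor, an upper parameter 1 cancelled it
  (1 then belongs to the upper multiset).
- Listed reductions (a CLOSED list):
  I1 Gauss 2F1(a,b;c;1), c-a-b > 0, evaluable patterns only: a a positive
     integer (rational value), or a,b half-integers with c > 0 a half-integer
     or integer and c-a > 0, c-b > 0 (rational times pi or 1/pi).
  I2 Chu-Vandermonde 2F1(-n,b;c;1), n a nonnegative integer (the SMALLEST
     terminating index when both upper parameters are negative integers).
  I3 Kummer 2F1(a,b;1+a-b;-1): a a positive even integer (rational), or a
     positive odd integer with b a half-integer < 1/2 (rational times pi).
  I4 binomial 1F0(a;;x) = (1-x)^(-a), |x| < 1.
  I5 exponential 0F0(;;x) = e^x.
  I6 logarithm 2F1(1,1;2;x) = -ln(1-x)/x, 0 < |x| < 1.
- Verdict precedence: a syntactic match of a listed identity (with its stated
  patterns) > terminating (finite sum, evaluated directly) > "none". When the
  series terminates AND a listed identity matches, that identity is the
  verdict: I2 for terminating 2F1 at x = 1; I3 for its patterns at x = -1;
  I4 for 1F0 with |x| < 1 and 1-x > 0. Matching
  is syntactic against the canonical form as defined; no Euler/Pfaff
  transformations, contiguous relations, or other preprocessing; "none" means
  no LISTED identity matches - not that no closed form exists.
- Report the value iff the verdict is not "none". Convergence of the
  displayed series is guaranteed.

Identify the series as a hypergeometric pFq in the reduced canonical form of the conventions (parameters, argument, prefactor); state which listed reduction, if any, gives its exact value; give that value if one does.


This is -5/4 * 2F1(-11/2, 1; 15/2; -1) in reduced canonical form. Verdict: this is the Kummer evaluation I3 (x = -1; c = 15/2 equals 1+a-b for upper {-11/2, 1}: listed pattern). Its exact value is (-15015/16384) * pi.

The tell: from the first term -5/4: the lower running product (prefactor -5/4) is a rising factorial.
Consecutive-term ratio: r(k) = (-1) * (k-11/2) (k+1) / [(k+15/2) (k+1)] - poly over poly, x = (-1) from leading terms; C = -5/4 at k = 0.


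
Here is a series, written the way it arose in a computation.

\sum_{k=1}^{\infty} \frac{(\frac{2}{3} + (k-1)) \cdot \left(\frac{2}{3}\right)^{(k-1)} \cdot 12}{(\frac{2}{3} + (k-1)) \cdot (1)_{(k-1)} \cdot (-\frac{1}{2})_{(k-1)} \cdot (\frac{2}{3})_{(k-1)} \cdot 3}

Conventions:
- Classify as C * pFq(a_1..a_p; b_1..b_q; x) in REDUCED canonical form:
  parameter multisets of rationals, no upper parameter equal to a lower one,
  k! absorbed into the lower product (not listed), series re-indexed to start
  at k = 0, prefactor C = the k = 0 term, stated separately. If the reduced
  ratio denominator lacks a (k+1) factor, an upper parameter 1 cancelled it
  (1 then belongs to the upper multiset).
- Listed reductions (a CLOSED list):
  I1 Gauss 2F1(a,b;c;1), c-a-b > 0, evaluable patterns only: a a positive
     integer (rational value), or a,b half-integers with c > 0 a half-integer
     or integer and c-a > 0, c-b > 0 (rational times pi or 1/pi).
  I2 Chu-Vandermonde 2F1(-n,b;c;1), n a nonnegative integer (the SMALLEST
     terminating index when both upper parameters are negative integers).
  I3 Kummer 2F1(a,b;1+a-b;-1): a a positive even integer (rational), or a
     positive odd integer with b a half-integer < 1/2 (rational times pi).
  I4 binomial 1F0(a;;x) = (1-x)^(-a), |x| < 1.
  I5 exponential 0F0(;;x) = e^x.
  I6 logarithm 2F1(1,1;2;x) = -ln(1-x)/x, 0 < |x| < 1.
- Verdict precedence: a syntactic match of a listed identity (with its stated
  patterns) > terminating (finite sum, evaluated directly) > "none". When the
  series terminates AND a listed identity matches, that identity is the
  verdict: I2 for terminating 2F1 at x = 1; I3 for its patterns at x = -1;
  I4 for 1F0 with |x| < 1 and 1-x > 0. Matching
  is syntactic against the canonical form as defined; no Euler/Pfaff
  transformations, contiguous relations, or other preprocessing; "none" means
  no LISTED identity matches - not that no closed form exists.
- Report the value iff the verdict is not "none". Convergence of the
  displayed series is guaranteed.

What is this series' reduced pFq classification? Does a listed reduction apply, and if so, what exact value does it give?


x = \frac{2}{3} here; the reduced form reads 0F2, upper {-}, lower {-\frac{1}{2}, \frac{2}{3}}, C = 4. Verdict: none. A 0F2 with upper {-} fits none of I1-I6 at x = \frac{2}{3}; the sum runs forever.

Structural cue: x = \frac{2}{3} and the constant factors (C = 4, x = 2/3) combine into one prefactor.
Consecutive-term ratio: r(k) = \frac{2}{3} * 1 / [(k-\frac{1}{2}) (k+\frac{2}{3}) (k+1)] - rational; roots negated = parameters, x = \frac{2}{3}, C = 4.


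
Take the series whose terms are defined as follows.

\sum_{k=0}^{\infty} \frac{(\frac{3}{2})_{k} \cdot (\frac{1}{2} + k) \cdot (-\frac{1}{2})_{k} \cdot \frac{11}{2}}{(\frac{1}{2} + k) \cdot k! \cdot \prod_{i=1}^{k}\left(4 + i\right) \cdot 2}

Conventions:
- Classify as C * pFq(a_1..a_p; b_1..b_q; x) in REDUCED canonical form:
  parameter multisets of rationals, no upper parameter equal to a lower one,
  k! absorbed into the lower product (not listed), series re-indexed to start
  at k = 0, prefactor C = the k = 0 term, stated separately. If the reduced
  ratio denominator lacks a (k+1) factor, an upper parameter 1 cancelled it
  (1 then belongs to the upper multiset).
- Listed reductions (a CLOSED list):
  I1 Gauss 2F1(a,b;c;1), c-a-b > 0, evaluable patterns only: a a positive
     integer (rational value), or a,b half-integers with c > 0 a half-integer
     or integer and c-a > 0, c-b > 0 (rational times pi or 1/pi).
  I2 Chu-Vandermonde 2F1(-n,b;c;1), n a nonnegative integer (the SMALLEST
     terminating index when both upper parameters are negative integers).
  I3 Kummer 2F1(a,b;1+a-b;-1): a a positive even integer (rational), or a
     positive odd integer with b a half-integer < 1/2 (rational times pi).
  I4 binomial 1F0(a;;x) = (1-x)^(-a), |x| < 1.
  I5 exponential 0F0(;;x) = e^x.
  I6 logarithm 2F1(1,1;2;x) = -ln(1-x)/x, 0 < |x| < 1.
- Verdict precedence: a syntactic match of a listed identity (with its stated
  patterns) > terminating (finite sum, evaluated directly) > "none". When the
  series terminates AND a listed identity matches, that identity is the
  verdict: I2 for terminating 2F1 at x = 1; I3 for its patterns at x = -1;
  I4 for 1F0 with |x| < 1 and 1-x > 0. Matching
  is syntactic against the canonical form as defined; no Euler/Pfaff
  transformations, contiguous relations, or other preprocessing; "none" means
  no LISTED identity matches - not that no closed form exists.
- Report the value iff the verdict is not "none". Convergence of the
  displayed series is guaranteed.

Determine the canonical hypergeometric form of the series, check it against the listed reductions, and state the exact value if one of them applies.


Key step: x = 1 and the constant factors (C = 11/4) combine into one prefactor.
Term ratio: r(k) = 1 * (k-\frac{1}{2}) (k+\frac{3}{2}) / [(k+5) (k+1)] - rational in k. x = 1; t_0 = \frac{11}{4}; negate the roots.

The series (x = 1) is 2F1: upper {-\frac{1}{2}, \frac{3}{2}}, lower {5}, prefactor \frac{11}{4}. Verdict (x = 1): Gauss's theorem I1 (half-integer case) applies (x = 1; upper {-\frac{1}{2}, \frac{3}{2}} half-integers, c = 5 in the evaluable pattern). Sum: \frac{11264}{1575} / \pi.


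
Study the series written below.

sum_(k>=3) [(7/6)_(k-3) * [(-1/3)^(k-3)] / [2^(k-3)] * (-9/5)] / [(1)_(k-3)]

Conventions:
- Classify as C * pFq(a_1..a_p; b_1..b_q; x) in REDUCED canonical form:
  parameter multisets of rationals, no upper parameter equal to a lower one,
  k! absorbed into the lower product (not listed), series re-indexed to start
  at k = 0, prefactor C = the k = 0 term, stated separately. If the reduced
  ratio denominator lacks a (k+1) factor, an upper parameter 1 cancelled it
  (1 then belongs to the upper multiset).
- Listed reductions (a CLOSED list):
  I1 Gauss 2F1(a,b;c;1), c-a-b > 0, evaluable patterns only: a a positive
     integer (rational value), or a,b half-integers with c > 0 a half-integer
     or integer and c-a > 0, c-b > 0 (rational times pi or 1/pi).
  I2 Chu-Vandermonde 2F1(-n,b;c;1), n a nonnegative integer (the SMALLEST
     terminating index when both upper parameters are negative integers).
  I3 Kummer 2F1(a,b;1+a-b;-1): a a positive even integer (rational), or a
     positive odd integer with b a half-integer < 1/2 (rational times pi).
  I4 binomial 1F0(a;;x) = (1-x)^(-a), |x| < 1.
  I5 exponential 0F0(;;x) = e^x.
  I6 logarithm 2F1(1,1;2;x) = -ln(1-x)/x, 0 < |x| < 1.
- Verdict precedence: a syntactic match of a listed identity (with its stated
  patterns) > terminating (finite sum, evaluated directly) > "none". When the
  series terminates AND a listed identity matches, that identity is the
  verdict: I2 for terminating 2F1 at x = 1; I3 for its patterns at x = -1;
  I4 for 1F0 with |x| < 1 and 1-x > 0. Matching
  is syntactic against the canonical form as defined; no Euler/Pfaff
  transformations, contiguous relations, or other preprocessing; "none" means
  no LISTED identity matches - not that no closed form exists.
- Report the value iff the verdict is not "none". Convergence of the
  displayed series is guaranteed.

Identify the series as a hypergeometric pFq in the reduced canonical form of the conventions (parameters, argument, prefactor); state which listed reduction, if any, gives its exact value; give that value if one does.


Canonical form: C = -9/5 times 1F0 with upper {7/6}, lower {-}, x = -1/6. Verdict: this is binomial (I4) (the 1F0 binomial series: exponent -7/6, x = -1/6). Exact value: (-9/5) * (7/6)^(-7/6).

Key step: x = (-1/6) and the two k-th powers (prefactor -9/5) combine into one argument.
Consecutive-term ratio: r(k) = (-1/6) * (k+7/6) / [(k+1)] - rational in k, leading ratio (-1/6); with t_0 = -9/5, classification follows.


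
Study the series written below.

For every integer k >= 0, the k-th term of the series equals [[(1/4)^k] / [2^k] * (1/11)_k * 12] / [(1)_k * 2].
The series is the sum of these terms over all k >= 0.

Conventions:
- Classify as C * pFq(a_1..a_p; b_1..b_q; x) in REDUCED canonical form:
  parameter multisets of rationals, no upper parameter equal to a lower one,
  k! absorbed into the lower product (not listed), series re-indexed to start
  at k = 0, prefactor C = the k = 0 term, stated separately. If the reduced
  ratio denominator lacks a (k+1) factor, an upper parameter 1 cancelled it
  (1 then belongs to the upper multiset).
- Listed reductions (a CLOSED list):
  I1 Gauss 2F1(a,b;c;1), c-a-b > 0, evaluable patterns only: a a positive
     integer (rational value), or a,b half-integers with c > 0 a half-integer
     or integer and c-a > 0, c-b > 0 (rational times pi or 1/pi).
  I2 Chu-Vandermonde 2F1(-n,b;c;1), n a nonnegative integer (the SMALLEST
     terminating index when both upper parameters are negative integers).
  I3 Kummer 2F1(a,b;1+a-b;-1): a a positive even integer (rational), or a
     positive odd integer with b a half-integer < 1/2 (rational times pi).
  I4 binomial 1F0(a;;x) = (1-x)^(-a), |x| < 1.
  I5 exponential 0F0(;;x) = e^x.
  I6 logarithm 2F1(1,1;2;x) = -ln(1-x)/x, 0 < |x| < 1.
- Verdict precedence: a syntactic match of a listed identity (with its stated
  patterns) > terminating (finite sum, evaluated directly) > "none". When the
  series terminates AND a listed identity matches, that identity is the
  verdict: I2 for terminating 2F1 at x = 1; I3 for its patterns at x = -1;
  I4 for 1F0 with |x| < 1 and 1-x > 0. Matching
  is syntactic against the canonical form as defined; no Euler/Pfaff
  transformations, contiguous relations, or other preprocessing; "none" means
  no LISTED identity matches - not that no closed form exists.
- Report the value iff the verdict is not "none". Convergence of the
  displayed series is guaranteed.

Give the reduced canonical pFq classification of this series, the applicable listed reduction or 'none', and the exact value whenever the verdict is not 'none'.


Structural cue: t_0 being 6, the two k-th powers (prefactor 6) combine into one argument.
Ratio: r(k) = (1/8) * (k+1/11) / [(k+1)] - rational in k. x = (1/8); t_0 = 6; negate the roots.

Canonical form: C = 6 times 1F0 with upper {1/11}, lower {-}, x = 1/8. Verdict: the I4 binomial reduction fires (the 1F0 binomial series: exponent -1/11, x = 1/8). Value: 6 * (7/8)^(-1/11).
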